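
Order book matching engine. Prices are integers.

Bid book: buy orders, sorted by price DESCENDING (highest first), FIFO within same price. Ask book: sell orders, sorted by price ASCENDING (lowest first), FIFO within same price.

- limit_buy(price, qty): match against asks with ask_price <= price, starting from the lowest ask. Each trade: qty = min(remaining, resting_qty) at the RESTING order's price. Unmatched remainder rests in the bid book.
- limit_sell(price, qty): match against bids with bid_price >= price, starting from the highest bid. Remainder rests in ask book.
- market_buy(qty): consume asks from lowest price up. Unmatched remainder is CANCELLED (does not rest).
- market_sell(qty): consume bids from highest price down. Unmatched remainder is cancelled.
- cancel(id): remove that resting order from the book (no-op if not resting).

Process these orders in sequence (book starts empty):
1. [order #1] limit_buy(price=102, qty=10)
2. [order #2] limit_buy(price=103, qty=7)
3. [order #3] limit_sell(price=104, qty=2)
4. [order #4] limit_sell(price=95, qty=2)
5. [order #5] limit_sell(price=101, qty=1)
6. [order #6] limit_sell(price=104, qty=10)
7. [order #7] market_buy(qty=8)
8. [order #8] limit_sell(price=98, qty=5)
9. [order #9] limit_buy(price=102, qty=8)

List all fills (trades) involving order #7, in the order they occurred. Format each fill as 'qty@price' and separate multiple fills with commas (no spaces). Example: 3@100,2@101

After op 1 [order #1] limit_buy(price=102, qty=10): fills=none; bids=[#1:10@102] asks=[-]
After op 2 [order #2] limit_buy(price=103, qty=7): fills=none; bids=[#2:7@103 #1:10@102] asks=[-]
After op 3 [order #3] limit_sell(price=104, qty=2): fills=none; bids=[#2:7@103 #1:10@102] asks=[#3:2@104]
After op 4 [order #4] limit_sell(price=95, qty=2): fills=#2x#4:2@103; bids=[#2:5@103 #1:10@102] asks=[#3:2@104]
After op 5 [order #5] limit_sell(price=101, qty=1): fills=#2x#5:1@103; bids=[#2:4@103 #1:10@102] asks=[#3:2@104]
After op 6 [order #6] limit_sell(price=104, qty=10): fills=none; bids=[#2:4@103 #1:10@102] asks=[#3:2@104 #6:10@104]
After op 7 [order #7] market_buy(qty=8): fills=#7x#3:2@104 #7x#6:6@104; bids=[#2:4@103 #1:10@102] asks=[#6:4@104]
After op 8 [order #8] limit_sell(price=98, qty=5): fills=#2x#8:4@103 #1x#8:1@102; bids=[#1:9@102] asks=[#6:4@104]
After op 9 [order #9] limit_buy(price=102, qty=8): fills=none; bids=[#1:9@102 #9:8@102] asks=[#6:4@104]

Answer: 2@104,6@104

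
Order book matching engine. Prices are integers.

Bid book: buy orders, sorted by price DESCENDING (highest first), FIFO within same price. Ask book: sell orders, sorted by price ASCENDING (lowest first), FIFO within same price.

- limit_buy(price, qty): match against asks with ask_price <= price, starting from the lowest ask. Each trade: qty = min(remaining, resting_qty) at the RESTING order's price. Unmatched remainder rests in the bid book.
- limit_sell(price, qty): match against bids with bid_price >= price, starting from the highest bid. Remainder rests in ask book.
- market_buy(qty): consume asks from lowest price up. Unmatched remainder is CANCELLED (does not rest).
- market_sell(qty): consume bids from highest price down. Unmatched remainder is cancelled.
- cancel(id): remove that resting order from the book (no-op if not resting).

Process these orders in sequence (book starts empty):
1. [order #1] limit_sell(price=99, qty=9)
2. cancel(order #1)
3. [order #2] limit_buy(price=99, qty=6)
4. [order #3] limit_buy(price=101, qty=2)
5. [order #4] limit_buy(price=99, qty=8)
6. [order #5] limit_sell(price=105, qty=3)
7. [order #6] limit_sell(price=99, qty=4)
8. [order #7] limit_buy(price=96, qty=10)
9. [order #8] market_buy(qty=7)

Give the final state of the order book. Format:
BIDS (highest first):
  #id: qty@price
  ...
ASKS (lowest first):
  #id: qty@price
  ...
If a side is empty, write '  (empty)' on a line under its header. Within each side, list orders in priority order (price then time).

After op 1 [order #1] limit_sell(price=99, qty=9): fills=none; bids=[-] asks=[#1:9@99]
After op 2 cancel(order #1): fills=none; bids=[-] asks=[-]
After op 3 [order #2] limit_buy(price=99, qty=6): fills=none; bids=[#2:6@99] asks=[-]
After op 4 [order #3] limit_buy(price=101, qty=2): fills=none; bids=[#3:2@101 #2:6@99] asks=[-]
After op 5 [order #4] limit_buy(price=99, qty=8): fills=none; bids=[#3:2@101 #2:6@99 #4:8@99] asks=[-]
After op 6 [order #5] limit_sell(price=105, qty=3): fills=none; bids=[#3:2@101 #2:6@99 #4:8@99] asks=[#5:3@105]
After op 7 [order #6] limit_sell(price=99, qty=4): fills=#3x#6:2@101 #2x#6:2@99; bids=[#2:4@99 #4:8@99] asks=[#5:3@105]
After op 8 [order #7] limit_buy(price=96, qty=10): fills=none; bids=[#2:4@99 #4:8@99 #7:10@96] asks=[#5:3@105]
After op 9 [order #8] market_buy(qty=7): fills=#8x#5:3@105; bids=[#2:4@99 #4:8@99 #7:10@96] asks=[-]

Answer: BIDS (highest first):
  #2: 4@99
  #4: 8@99
  #7: 10@96
ASKS (lowest first):
  (empty)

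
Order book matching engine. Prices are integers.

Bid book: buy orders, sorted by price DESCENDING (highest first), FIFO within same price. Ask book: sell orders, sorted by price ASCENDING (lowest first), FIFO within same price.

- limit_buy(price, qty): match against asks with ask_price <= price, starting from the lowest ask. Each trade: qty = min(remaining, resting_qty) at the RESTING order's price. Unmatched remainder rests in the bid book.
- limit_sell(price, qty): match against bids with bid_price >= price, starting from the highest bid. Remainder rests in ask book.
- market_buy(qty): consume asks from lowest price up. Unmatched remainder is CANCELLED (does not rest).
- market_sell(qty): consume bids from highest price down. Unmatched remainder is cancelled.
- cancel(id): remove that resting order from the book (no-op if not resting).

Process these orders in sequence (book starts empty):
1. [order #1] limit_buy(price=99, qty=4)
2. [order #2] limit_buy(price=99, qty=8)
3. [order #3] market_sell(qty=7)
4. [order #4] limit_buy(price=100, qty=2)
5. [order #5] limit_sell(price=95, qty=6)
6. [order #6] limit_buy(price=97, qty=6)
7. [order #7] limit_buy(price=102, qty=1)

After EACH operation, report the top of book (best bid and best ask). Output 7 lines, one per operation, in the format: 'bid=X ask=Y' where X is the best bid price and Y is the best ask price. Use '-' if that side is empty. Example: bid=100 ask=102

Answer: bid=99 ask=-
bid=99 ask=-
bid=99 ask=-
bid=100 ask=-
bid=99 ask=-
bid=99 ask=-
bid=102 ask=-

Derivation:
After op 1 [order #1] limit_buy(price=99, qty=4): fills=none; bids=[#1:4@99] asks=[-]
After op 2 [order #2] limit_buy(price=99, qty=8): fills=none; bids=[#1:4@99 #2:8@99] asks=[-]
After op 3 [order #3] market_sell(qty=7): fills=#1x#3:4@99 #2x#3:3@99; bids=[#2:5@99] asks=[-]
After op 4 [order #4] limit_buy(price=100, qty=2): fills=none; bids=[#4:2@100 #2:5@99] asks=[-]
After op 5 [order #5] limit_sell(price=95, qty=6): fills=#4x#5:2@100 #2x#5:4@99; bids=[#2:1@99] asks=[-]
After op 6 [order #6] limit_buy(price=97, qty=6): fills=none; bids=[#2:1@99 #6:6@97] asks=[-]
After op 7 [order #7] limit_buy(price=102, qty=1): fills=none; bids=[#7:1@102 #2:1@99 #6:6@97] asks=[-]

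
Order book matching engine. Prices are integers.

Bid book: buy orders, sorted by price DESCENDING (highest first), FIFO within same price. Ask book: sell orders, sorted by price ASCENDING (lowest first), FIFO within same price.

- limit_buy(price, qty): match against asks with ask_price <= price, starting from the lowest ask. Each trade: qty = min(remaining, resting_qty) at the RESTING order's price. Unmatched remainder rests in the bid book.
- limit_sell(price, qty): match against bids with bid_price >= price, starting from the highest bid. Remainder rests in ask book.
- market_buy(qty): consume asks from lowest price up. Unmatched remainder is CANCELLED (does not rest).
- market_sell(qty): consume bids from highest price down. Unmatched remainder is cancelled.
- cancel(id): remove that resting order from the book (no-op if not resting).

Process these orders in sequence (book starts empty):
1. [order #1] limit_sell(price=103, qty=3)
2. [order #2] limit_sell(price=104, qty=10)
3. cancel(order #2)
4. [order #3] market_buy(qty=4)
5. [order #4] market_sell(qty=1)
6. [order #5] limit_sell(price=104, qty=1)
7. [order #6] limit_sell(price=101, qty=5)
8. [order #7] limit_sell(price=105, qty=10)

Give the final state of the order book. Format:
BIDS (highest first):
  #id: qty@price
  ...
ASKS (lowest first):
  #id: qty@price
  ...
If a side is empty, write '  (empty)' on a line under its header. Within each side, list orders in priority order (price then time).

After op 1 [order #1] limit_sell(price=103, qty=3): fills=none; bids=[-] asks=[#1:3@103]
After op 2 [order #2] limit_sell(price=104, qty=10): fills=none; bids=[-] asks=[#1:3@103 #2:10@104]
After op 3 cancel(order #2): fills=none; bids=[-] asks=[#1:3@103]
After op 4 [order #3] market_buy(qty=4): fills=#3x#1:3@103; bids=[-] asks=[-]
After op 5 [order #4] market_sell(qty=1): fills=none; bids=[-] asks=[-]
After op 6 [order #5] limit_sell(price=104, qty=1): fills=none; bids=[-] asks=[#5:1@104]
After op 7 [order #6] limit_sell(price=101, qty=5): fills=none; bids=[-] asks=[#6:5@101 #5:1@104]
After op 8 [order #7] limit_sell(price=105, qty=10): fills=none; bids=[-] asks=[#6:5@101 #5:1@104 #7:10@105]

Answer: BIDS (highest first):
  (empty)
ASKS (lowest first):
  #6: 5@101
  #5: 1@104
  #7: 10@105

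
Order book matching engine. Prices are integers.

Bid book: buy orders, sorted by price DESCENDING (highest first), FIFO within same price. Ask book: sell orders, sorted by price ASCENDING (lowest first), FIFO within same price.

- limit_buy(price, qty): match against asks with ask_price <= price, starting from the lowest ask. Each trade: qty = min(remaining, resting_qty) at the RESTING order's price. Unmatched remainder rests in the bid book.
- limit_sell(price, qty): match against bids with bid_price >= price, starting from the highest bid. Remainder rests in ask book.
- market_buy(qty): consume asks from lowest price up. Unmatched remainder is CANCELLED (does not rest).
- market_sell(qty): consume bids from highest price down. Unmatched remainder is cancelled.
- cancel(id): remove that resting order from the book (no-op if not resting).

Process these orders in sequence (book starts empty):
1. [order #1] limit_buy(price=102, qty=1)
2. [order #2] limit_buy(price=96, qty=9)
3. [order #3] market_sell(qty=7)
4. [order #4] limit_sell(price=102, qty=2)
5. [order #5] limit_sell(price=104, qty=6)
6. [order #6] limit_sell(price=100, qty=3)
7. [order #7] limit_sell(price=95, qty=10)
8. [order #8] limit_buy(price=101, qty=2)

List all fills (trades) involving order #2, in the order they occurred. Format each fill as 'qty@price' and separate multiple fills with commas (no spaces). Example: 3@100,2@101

After op 1 [order #1] limit_buy(price=102, qty=1): fills=none; bids=[#1:1@102] asks=[-]
After op 2 [order #2] limit_buy(price=96, qty=9): fills=none; bids=[#1:1@102 #2:9@96] asks=[-]
After op 3 [order #3] market_sell(qty=7): fills=#1x#3:1@102 #2x#3:6@96; bids=[#2:3@96] asks=[-]
After op 4 [order #4] limit_sell(price=102, qty=2): fills=none; bids=[#2:3@96] asks=[#4:2@102]
After op 5 [order #5] limit_sell(price=104, qty=6): fills=none; bids=[#2:3@96] asks=[#4:2@102 #5:6@104]
After op 6 [order #6] limit_sell(price=100, qty=3): fills=none; bids=[#2:3@96] asks=[#6:3@100 #4:2@102 #5:6@104]
After op 7 [order #7] limit_sell(price=95, qty=10): fills=#2x#7:3@96; bids=[-] asks=[#7:7@95 #6:3@100 #4:2@102 #5:6@104]
After op 8 [order #8] limit_buy(price=101, qty=2): fills=#8x#7:2@95; bids=[-] asks=[#7:5@95 #6:3@100 #4:2@102 #5:6@104]

Answer: 6@96,3@96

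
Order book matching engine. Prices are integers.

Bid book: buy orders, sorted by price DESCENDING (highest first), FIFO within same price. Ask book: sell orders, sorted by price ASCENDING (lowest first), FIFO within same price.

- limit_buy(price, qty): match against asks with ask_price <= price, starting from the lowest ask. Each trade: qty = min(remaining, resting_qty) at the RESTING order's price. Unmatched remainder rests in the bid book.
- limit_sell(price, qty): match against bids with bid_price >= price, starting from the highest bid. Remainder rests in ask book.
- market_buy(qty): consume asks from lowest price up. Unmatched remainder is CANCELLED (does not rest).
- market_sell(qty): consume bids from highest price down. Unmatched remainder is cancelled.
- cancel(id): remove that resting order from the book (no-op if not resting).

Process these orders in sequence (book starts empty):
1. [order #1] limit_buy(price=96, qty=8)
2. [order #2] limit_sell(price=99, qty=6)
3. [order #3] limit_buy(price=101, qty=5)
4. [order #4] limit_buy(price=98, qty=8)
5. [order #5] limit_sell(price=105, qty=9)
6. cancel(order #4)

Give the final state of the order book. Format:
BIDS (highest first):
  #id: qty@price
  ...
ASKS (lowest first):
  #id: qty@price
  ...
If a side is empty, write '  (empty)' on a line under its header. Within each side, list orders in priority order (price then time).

After op 1 [order #1] limit_buy(price=96, qty=8): fills=none; bids=[#1:8@96] asks=[-]
After op 2 [order #2] limit_sell(price=99, qty=6): fills=none; bids=[#1:8@96] asks=[#2:6@99]
After op 3 [order #3] limit_buy(price=101, qty=5): fills=#3x#2:5@99; bids=[#1:8@96] asks=[#2:1@99]
After op 4 [order #4] limit_buy(price=98, qty=8): fills=none; bids=[#4:8@98 #1:8@96] asks=[#2:1@99]
After op 5 [order #5] limit_sell(price=105, qty=9): fills=none; bids=[#4:8@98 #1:8@96] asks=[#2:1@99 #5:9@105]
After op 6 cancel(order #4): fills=none; bids=[#1:8@96] asks=[#2:1@99 #5:9@105]

Answer: BIDS (highest first):
  #1: 8@96
ASKS (lowest first):
  #2: 1@99
  #5: 9@105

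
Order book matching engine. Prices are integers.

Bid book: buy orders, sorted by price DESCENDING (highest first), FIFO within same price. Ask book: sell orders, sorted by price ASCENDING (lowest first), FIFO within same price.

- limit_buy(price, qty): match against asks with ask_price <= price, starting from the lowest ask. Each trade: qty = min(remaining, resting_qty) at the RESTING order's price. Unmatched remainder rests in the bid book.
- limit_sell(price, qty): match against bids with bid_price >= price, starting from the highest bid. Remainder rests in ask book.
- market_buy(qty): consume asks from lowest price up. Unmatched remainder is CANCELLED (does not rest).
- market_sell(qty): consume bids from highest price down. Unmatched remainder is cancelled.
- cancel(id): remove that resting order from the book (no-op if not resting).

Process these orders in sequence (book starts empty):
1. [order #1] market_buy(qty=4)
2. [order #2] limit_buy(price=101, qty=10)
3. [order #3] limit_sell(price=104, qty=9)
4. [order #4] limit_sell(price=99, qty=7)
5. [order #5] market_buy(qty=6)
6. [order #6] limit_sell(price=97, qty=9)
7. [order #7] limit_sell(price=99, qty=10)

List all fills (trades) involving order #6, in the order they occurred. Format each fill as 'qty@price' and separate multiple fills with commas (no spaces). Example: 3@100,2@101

Answer: 3@101

Derivation:
After op 1 [order #1] market_buy(qty=4): fills=none; bids=[-] asks=[-]
After op 2 [order #2] limit_buy(price=101, qty=10): fills=none; bids=[#2:10@101] asks=[-]
After op 3 [order #3] limit_sell(price=104, qty=9): fills=none; bids=[#2:10@101] asks=[#3:9@104]
After op 4 [order #4] limit_sell(price=99, qty=7): fills=#2x#4:7@101; bids=[#2:3@101] asks=[#3:9@104]
After op 5 [order #5] market_buy(qty=6): fills=#5x#3:6@104; bids=[#2:3@101] asks=[#3:3@104]
After op 6 [order #6] limit_sell(price=97, qty=9): fills=#2x#6:3@101; bids=[-] asks=[#6:6@97 #3:3@104]
After op 7 [order #7] limit_sell(price=99, qty=10): fills=none; bids=[-] asks=[#6:6@97 #7:10@99 #3:3@104]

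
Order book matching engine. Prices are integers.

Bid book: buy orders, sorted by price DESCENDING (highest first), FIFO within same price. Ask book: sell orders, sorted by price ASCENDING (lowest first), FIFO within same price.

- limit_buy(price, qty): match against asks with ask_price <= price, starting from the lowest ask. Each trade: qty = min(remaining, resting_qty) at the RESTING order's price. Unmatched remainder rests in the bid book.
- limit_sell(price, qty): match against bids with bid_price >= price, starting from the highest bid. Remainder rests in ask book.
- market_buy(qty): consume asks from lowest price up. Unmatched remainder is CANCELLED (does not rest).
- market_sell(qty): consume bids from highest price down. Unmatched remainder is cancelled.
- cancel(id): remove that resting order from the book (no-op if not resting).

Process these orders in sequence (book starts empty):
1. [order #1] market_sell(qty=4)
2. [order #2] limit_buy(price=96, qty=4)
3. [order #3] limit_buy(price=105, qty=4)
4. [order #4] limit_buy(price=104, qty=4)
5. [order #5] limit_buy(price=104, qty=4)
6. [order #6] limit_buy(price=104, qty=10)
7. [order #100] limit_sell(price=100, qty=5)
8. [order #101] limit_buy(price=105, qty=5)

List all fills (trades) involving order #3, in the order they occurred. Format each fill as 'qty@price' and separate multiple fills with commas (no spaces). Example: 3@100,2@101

After op 1 [order #1] market_sell(qty=4): fills=none; bids=[-] asks=[-]
After op 2 [order #2] limit_buy(price=96, qty=4): fills=none; bids=[#2:4@96] asks=[-]
After op 3 [order #3] limit_buy(price=105, qty=4): fills=none; bids=[#3:4@105 #2:4@96] asks=[-]
After op 4 [order #4] limit_buy(price=104, qty=4): fills=none; bids=[#3:4@105 #4:4@104 #2:4@96] asks=[-]
After op 5 [order #5] limit_buy(price=104, qty=4): fills=none; bids=[#3:4@105 #4:4@104 #5:4@104 #2:4@96] asks=[-]
After op 6 [order #6] limit_buy(price=104, qty=10): fills=none; bids=[#3:4@105 #4:4@104 #5:4@104 #6:10@104 #2:4@96] asks=[-]
After op 7 [order #100] limit_sell(price=100, qty=5): fills=#3x#100:4@105 #4x#100:1@104; bids=[#4:3@104 #5:4@104 #6:10@104 #2:4@96] asks=[-]
After op 8 [order #101] limit_buy(price=105, qty=5): fills=none; bids=[#101:5@105 #4:3@104 #5:4@104 #6:10@104 #2:4@96] asks=[-]

Answer: 4@105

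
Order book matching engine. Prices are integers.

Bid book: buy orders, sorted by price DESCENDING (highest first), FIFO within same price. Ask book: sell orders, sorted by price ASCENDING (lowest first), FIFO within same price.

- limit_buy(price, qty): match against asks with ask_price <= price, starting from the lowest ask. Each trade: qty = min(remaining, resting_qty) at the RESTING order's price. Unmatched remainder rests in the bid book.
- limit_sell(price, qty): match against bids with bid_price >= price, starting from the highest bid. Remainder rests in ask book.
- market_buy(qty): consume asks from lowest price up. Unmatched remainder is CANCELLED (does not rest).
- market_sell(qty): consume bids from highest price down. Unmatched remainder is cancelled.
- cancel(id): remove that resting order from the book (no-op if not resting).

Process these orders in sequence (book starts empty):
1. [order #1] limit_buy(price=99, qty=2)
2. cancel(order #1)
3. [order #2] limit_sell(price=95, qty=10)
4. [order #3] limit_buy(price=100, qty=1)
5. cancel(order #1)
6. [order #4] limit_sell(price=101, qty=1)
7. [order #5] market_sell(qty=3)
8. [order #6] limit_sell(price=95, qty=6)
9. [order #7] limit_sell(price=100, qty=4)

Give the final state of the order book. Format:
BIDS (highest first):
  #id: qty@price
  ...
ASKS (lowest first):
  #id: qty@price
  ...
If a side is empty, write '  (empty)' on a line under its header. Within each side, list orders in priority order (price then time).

Answer: BIDS (highest first):
  (empty)
ASKS (lowest first):
  #2: 9@95
  #6: 6@95
  #7: 4@100
  #4: 1@101

Derivation:
After op 1 [order #1] limit_buy(price=99, qty=2): fills=none; bids=[#1:2@99] asks=[-]
After op 2 cancel(order #1): fills=none; bids=[-] asks=[-]
After op 3 [order #2] limit_sell(price=95, qty=10): fills=none; bids=[-] asks=[#2:10@95]
After op 4 [order #3] limit_buy(price=100, qty=1): fills=#3x#2:1@95; bids=[-] asks=[#2:9@95]
After op 5 cancel(order #1): fills=none; bids=[-] asks=[#2:9@95]
After op 6 [order #4] limit_sell(price=101, qty=1): fills=none; bids=[-] asks=[#2:9@95 #4:1@101]
After op 7 [order #5] market_sell(qty=3): fills=none; bids=[-] asks=[#2:9@95 #4:1@101]
After op 8 [order #6] limit_sell(price=95, qty=6): fills=none; bids=[-] asks=[#2:9@95 #6:6@95 #4:1@101]
After op 9 [order #7] limit_sell(price=100, qty=4): fills=none; bids=[-] asks=[#2:9@95 #6:6@95 #7:4@100 #4:1@101]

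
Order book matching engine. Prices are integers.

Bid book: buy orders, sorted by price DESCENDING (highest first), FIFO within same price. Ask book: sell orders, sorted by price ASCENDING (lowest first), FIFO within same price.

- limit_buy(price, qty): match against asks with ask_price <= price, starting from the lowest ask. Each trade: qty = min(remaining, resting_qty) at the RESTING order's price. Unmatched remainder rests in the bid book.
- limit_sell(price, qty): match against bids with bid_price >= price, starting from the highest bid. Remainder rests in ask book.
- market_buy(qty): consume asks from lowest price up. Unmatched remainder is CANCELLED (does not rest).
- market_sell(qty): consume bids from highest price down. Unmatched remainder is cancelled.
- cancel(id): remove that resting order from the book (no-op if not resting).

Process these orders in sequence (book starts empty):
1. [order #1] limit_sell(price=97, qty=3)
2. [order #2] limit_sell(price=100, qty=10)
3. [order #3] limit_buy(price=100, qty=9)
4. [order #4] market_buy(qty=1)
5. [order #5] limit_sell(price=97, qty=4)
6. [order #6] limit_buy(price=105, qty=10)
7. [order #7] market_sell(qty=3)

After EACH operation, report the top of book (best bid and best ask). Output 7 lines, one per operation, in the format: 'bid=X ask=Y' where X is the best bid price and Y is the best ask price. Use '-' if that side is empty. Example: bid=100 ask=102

After op 1 [order #1] limit_sell(price=97, qty=3): fills=none; bids=[-] asks=[#1:3@97]
After op 2 [order #2] limit_sell(price=100, qty=10): fills=none; bids=[-] asks=[#1:3@97 #2:10@100]
After op 3 [order #3] limit_buy(price=100, qty=9): fills=#3x#1:3@97 #3x#2:6@100; bids=[-] asks=[#2:4@100]
After op 4 [order #4] market_buy(qty=1): fills=#4x#2:1@100; bids=[-] asks=[#2:3@100]
After op 5 [order #5] limit_sell(price=97, qty=4): fills=none; bids=[-] asks=[#5:4@97 #2:3@100]
After op 6 [order #6] limit_buy(price=105, qty=10): fills=#6x#5:4@97 #6x#2:3@100; bids=[#6:3@105] asks=[-]
After op 7 [order #7] market_sell(qty=3): fills=#6x#7:3@105; bids=[-] asks=[-]

Answer: bid=- ask=97
bid=- ask=97
bid=- ask=100
bid=- ask=100
bid=- ask=97
bid=105 ask=-
bid=- ask=-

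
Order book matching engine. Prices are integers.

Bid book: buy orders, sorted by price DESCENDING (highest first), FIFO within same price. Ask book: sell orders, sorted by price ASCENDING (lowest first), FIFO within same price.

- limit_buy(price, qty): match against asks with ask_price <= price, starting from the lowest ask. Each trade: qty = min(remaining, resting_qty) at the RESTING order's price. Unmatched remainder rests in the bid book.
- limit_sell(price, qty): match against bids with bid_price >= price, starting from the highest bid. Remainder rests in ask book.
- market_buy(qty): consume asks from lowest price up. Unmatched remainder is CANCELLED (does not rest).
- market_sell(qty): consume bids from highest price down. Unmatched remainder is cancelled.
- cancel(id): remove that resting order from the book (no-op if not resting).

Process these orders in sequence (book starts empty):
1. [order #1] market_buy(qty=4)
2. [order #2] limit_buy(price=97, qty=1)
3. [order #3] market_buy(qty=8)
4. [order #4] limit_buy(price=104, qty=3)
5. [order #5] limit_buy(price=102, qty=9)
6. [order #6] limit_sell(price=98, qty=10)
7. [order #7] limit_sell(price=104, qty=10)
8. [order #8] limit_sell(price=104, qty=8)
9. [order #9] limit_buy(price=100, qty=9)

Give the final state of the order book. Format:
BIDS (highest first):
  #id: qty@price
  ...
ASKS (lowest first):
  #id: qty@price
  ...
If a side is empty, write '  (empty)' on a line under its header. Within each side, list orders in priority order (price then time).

Answer: BIDS (highest first):
  #5: 2@102
  #9: 9@100
  #2: 1@97
ASKS (lowest first):
  #7: 10@104
  #8: 8@104

Derivation:
After op 1 [order #1] market_buy(qty=4): fills=none; bids=[-] asks=[-]
After op 2 [order #2] limit_buy(price=97, qty=1): fills=none; bids=[#2:1@97] asks=[-]
After op 3 [order #3] market_buy(qty=8): fills=none; bids=[#2:1@97] asks=[-]
After op 4 [order #4] limit_buy(price=104, qty=3): fills=none; bids=[#4:3@104 #2:1@97] asks=[-]
After op 5 [order #5] limit_buy(price=102, qty=9): fills=none; bids=[#4:3@104 #5:9@102 #2:1@97] asks=[-]
After op 6 [order #6] limit_sell(price=98, qty=10): fills=#4x#6:3@104 #5x#6:7@102; bids=[#5:2@102 #2:1@97] asks=[-]
After op 7 [order #7] limit_sell(price=104, qty=10): fills=none; bids=[#5:2@102 #2:1@97] asks=[#7:10@104]
After op 8 [order #8] limit_sell(price=104, qty=8): fills=none; bids=[#5:2@102 #2:1@97] asks=[#7:10@104 #8:8@104]
After op 9 [order #9] limit_buy(price=100, qty=9): fills=none; bids=[#5:2@102 #9:9@100 #2:1@97] asks=[#7:10@104 #8:8@104]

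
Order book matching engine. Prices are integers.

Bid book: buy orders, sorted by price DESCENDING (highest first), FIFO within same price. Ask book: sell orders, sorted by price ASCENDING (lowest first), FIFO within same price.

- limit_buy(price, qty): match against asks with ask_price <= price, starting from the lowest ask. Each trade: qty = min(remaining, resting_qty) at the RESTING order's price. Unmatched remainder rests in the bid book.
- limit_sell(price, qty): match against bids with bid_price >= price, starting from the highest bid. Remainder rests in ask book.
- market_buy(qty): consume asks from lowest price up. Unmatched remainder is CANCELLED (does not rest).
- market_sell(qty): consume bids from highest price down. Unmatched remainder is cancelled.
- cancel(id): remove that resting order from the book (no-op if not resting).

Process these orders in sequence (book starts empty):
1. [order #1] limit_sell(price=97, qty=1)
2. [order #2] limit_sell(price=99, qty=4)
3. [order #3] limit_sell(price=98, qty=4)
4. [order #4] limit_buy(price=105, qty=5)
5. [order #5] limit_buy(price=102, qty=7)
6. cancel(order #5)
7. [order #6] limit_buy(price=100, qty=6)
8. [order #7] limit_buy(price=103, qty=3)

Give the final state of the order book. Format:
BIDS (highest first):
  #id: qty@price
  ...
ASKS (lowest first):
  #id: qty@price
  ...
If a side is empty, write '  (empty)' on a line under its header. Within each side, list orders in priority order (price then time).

After op 1 [order #1] limit_sell(price=97, qty=1): fills=none; bids=[-] asks=[#1:1@97]
After op 2 [order #2] limit_sell(price=99, qty=4): fills=none; bids=[-] asks=[#1:1@97 #2:4@99]
After op 3 [order #3] limit_sell(price=98, qty=4): fills=none; bids=[-] asks=[#1:1@97 #3:4@98 #2:4@99]
After op 4 [order #4] limit_buy(price=105, qty=5): fills=#4x#1:1@97 #4x#3:4@98; bids=[-] asks=[#2:4@99]
After op 5 [order #5] limit_buy(price=102, qty=7): fills=#5x#2:4@99; bids=[#5:3@102] asks=[-]
After op 6 cancel(order #5): fills=none; bids=[-] asks=[-]
After op 7 [order #6] limit_buy(price=100, qty=6): fills=none; bids=[#6:6@100] asks=[-]
After op 8 [order #7] limit_buy(price=103, qty=3): fills=none; bids=[#7:3@103 #6:6@100] asks=[-]

Answer: BIDS (highest first):
  #7: 3@103
  #6: 6@100
ASKS (lowest first):
  (empty)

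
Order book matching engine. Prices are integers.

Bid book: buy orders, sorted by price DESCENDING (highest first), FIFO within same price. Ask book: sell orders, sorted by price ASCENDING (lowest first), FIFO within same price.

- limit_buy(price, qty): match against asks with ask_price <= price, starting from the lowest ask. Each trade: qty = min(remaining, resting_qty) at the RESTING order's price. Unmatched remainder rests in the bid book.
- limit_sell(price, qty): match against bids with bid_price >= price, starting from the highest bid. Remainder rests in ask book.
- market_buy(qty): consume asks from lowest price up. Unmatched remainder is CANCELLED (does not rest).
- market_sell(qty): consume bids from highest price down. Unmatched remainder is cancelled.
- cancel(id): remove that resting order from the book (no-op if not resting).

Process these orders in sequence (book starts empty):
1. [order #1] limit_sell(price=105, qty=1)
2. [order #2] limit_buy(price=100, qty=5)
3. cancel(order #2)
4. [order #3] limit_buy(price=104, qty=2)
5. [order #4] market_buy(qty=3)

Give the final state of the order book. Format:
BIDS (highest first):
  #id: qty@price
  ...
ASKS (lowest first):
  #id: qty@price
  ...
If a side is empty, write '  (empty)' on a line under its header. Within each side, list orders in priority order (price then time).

Answer: BIDS (highest first):
  #3: 2@104
ASKS (lowest first):
  (empty)

Derivation:
After op 1 [order #1] limit_sell(price=105, qty=1): fills=none; bids=[-] asks=[#1:1@105]
After op 2 [order #2] limit_buy(price=100, qty=5): fills=none; bids=[#2:5@100] asks=[#1:1@105]
After op 3 cancel(order #2): fills=none; bids=[-] asks=[#1:1@105]
After op 4 [order #3] limit_buy(price=104, qty=2): fills=none; bids=[#3:2@104] asks=[#1:1@105]
After op 5 [order #4] market_buy(qty=3): fills=#4x#1:1@105; bids=[#3:2@104] asks=[-]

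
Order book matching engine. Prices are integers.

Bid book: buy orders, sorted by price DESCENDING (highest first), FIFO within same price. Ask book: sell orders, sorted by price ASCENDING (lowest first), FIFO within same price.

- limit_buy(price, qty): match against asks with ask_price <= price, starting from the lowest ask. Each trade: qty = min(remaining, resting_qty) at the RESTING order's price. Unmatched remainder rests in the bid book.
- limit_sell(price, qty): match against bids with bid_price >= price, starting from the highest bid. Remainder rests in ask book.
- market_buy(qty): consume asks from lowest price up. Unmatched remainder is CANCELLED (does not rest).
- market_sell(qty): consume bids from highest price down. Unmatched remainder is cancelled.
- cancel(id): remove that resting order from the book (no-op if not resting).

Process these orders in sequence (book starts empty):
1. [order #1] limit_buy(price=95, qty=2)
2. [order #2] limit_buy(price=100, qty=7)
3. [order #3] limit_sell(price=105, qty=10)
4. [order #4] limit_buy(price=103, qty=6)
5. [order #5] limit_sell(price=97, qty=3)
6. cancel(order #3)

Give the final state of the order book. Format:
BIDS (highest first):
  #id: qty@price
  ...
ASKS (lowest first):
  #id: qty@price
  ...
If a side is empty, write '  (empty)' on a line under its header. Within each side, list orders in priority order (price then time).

After op 1 [order #1] limit_buy(price=95, qty=2): fills=none; bids=[#1:2@95] asks=[-]
After op 2 [order #2] limit_buy(price=100, qty=7): fills=none; bids=[#2:7@100 #1:2@95] asks=[-]
After op 3 [order #3] limit_sell(price=105, qty=10): fills=none; bids=[#2:7@100 #1:2@95] asks=[#3:10@105]
After op 4 [order #4] limit_buy(price=103, qty=6): fills=none; bids=[#4:6@103 #2:7@100 #1:2@95] asks=[#3:10@105]
After op 5 [order #5] limit_sell(price=97, qty=3): fills=#4x#5:3@103; bids=[#4:3@103 #2:7@100 #1:2@95] asks=[#3:10@105]
After op 6 cancel(order #3): fills=none; bids=[#4:3@103 #2:7@100 #1:2@95] asks=[-]

Answer: BIDS (highest first):
  #4: 3@103
  #2: 7@100
  #1: 2@95
ASKS (lowest first):
  (empty)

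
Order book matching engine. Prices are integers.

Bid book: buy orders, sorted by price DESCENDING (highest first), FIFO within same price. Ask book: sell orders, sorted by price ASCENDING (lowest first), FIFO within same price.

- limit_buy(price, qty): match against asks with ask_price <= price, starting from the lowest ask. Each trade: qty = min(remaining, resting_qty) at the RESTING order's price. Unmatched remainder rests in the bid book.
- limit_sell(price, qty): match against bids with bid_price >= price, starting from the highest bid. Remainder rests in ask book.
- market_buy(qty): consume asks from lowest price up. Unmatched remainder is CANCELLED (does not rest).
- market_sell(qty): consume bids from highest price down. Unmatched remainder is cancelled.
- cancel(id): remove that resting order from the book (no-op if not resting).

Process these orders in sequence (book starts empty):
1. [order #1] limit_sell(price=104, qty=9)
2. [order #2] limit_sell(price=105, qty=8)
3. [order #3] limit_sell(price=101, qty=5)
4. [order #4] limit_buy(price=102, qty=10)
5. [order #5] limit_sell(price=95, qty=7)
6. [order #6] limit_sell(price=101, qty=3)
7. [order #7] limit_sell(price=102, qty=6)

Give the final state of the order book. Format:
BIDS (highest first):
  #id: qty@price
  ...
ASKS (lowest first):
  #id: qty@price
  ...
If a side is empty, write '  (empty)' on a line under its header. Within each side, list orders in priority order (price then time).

After op 1 [order #1] limit_sell(price=104, qty=9): fills=none; bids=[-] asks=[#1:9@104]
After op 2 [order #2] limit_sell(price=105, qty=8): fills=none; bids=[-] asks=[#1:9@104 #2:8@105]
After op 3 [order #3] limit_sell(price=101, qty=5): fills=none; bids=[-] asks=[#3:5@101 #1:9@104 #2:8@105]
After op 4 [order #4] limit_buy(price=102, qty=10): fills=#4x#3:5@101; bids=[#4:5@102] asks=[#1:9@104 #2:8@105]
After op 5 [order #5] limit_sell(price=95, qty=7): fills=#4x#5:5@102; bids=[-] asks=[#5:2@95 #1:9@104 #2:8@105]
After op 6 [order #6] limit_sell(price=101, qty=3): fills=none; bids=[-] asks=[#5:2@95 #6:3@101 #1:9@104 #2:8@105]
After op 7 [order #7] limit_sell(price=102, qty=6): fills=none; bids=[-] asks=[#5:2@95 #6:3@101 #7:6@102 #1:9@104 #2:8@105]

Answer: BIDS (highest first):
  (empty)
ASKS (lowest first):
  #5: 2@95
  #6: 3@101
  #7: 6@102
  #1: 9@104
  #2: 8@105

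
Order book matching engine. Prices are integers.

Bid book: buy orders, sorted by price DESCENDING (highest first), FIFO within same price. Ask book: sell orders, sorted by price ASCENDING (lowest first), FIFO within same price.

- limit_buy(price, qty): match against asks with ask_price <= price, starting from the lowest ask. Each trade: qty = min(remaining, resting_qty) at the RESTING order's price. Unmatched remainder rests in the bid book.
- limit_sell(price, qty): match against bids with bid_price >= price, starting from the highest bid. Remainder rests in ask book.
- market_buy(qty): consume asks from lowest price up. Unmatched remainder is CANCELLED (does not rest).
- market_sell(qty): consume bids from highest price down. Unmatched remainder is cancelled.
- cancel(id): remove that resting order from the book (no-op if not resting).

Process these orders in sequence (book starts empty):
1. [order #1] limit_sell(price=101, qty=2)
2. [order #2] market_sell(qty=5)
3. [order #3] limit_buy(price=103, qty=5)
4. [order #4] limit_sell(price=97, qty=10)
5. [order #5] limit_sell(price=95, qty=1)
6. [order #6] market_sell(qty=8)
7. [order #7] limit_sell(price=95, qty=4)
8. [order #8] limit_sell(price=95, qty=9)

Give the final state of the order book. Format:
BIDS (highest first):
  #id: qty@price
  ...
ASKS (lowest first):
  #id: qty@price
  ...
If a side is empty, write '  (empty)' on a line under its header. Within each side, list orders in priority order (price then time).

Answer: BIDS (highest first):
  (empty)
ASKS (lowest first):
  #5: 1@95
  #7: 4@95
  #8: 9@95
  #4: 7@97

Derivation:
After op 1 [order #1] limit_sell(price=101, qty=2): fills=none; bids=[-] asks=[#1:2@101]
After op 2 [order #2] market_sell(qty=5): fills=none; bids=[-] asks=[#1:2@101]
After op 3 [order #3] limit_buy(price=103, qty=5): fills=#3x#1:2@101; bids=[#3:3@103] asks=[-]
After op 4 [order #4] limit_sell(price=97, qty=10): fills=#3x#4:3@103; bids=[-] asks=[#4:7@97]
After op 5 [order #5] limit_sell(price=95, qty=1): fills=none; bids=[-] asks=[#5:1@95 #4:7@97]
After op 6 [order #6] market_sell(qty=8): fills=none; bids=[-] asks=[#5:1@95 #4:7@97]
After op 7 [order #7] limit_sell(price=95, qty=4): fills=none; bids=[-] asks=[#5:1@95 #7:4@95 #4:7@97]
After op 8 [order #8] limit_sell(price=95, qty=9): fills=none; bids=[-] asks=[#5:1@95 #7:4@95 #8:9@95 #4:7@97]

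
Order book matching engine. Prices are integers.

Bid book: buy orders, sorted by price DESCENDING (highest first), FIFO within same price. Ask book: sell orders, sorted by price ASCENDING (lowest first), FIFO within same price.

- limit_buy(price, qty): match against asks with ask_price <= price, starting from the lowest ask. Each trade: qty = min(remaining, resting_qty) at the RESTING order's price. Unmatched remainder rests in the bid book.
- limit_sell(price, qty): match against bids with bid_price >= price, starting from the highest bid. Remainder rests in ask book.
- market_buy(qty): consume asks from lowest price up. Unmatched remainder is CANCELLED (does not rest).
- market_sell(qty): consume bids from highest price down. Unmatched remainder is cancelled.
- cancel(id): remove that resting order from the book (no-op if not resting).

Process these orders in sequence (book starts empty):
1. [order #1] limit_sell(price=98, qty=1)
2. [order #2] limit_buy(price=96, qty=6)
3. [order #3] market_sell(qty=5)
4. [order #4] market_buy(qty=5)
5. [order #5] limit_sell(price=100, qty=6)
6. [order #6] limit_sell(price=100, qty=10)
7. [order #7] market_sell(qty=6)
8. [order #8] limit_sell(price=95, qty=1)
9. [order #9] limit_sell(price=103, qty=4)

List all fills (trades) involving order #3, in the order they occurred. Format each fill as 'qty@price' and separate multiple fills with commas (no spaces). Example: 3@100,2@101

Answer: 5@96

Derivation:
After op 1 [order #1] limit_sell(price=98, qty=1): fills=none; bids=[-] asks=[#1:1@98]
After op 2 [order #2] limit_buy(price=96, qty=6): fills=none; bids=[#2:6@96] asks=[#1:1@98]
After op 3 [order #3] market_sell(qty=5): fills=#2x#3:5@96; bids=[#2:1@96] asks=[#1:1@98]
After op 4 [order #4] market_buy(qty=5): fills=#4x#1:1@98; bids=[#2:1@96] asks=[-]
After op 5 [order #5] limit_sell(price=100, qty=6): fills=none; bids=[#2:1@96] asks=[#5:6@100]
After op 6 [order #6] limit_sell(price=100, qty=10): fills=none; bids=[#2:1@96] asks=[#5:6@100 #6:10@100]
After op 7 [order #7] market_sell(qty=6): fills=#2x#7:1@96; bids=[-] asks=[#5:6@100 #6:10@100]
After op 8 [order #8] limit_sell(price=95, qty=1): fills=none; bids=[-] asks=[#8:1@95 #5:6@100 #6:10@100]
After op 9 [order #9] limit_sell(price=103, qty=4): fills=none; bids=[-] asks=[#8:1@95 #5:6@100 #6:10@100 #9:4@103]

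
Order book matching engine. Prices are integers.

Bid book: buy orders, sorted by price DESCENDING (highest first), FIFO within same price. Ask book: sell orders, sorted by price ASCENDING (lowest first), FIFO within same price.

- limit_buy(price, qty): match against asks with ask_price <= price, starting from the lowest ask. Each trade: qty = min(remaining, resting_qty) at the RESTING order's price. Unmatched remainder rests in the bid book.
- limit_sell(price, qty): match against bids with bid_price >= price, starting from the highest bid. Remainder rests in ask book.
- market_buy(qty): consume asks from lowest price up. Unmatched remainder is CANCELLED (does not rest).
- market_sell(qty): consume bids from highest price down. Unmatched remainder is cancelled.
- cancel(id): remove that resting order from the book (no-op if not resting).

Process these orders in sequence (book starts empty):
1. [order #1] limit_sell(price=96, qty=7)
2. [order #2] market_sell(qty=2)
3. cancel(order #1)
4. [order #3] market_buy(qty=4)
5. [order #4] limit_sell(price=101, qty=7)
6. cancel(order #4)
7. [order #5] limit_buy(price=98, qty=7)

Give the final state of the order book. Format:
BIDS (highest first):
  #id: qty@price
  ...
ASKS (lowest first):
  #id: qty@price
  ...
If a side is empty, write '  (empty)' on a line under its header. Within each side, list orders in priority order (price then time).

After op 1 [order #1] limit_sell(price=96, qty=7): fills=none; bids=[-] asks=[#1:7@96]
After op 2 [order #2] market_sell(qty=2): fills=none; bids=[-] asks=[#1:7@96]
After op 3 cancel(order #1): fills=none; bids=[-] asks=[-]
After op 4 [order #3] market_buy(qty=4): fills=none; bids=[-] asks=[-]
After op 5 [order #4] limit_sell(price=101, qty=7): fills=none; bids=[-] asks=[#4:7@101]
After op 6 cancel(order #4): fills=none; bids=[-] asks=[-]
After op 7 [order #5] limit_buy(price=98, qty=7): fills=none; bids=[#5:7@98] asks=[-]

Answer: BIDS (highest first):
  #5: 7@98
ASKS (lowest first):
  (empty)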